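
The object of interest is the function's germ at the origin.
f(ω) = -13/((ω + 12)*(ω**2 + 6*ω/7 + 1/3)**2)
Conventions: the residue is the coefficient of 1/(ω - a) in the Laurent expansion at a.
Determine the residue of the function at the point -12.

The residue is -5733/7924225.

At the order-1 pole -12 set g(ω) = (ω - (-12))*f(ω) = -13/(ω**2 + 6*ω/7 + 1/3)**2.
Simple pole: residue = g(a) at a = -12, which is -5733/7924225.


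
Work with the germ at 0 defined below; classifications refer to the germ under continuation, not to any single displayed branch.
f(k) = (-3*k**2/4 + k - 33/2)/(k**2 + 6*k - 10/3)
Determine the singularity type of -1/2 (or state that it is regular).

The point is a regular point.

Denominator factors: k**2 + 6*k - 10/3 = -73/12 at k = -1/2 — none vanishes.
So the germ continues analytically to -1/2.


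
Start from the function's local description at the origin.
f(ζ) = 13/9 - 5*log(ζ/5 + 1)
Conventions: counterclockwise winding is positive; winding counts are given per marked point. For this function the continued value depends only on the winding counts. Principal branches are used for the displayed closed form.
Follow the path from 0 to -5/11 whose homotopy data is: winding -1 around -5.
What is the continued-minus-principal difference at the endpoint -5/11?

Continued minus principal equals (10)*pi*i.

The rational part is single-valued and drops out of the difference; each branch term changes only by its own monodromy.
(-5)*log(1 - ζ/(-5)): each positive loop around -5 adds 2*pi*i to the log, so winding -1 contributes (-5)*(-1)*2*pi*i = (10)*pi*i.
Summing the contributions at ζ = -5/11 gives (10)*pi*i.


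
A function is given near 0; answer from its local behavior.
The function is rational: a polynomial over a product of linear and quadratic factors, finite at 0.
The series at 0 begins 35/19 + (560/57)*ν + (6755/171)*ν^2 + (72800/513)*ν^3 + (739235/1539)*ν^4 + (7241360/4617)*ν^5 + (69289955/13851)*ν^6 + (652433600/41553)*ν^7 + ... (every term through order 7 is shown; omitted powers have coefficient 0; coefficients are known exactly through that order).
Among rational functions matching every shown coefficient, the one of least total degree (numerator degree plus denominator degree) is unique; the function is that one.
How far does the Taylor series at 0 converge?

No rational of total degree below 2 reproduces all 8 coefficients; solving the [0/2] Pade equations on them gives f(ν) = 5/(19*(ν - 3/7)*(ν - 1/3)), whose expansion matches every shown term.
Denominator factor (ν - 3/7): pole of order 1 at 3/7, modulus 3/7.
Denominator factor (ν - 1/3): pole of order 1 at 1/3, modulus 1/3.
The radius of convergence is the smallest modulus among the singular points: 1/3.

The radius of convergence is 1/3.


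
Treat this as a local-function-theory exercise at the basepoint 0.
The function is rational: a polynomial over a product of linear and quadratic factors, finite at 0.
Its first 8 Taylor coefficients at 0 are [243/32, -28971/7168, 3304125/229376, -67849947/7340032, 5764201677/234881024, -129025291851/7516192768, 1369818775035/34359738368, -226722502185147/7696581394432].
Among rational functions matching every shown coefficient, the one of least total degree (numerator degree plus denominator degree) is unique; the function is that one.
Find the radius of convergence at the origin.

No rational of total degree below 5 reproduces all 8 coefficients; solving the [2/3] Pade equations on them gives f(u) = (18*u**2/35 - 33*u/14 - 27/5)/((u + 4/5)*(u**2 + u/4 - 8/9)), whose expansion matches every shown term.
Denominator factor (u + 4/5): pole of order 1 at -4/5, modulus 4/5.
Denominator factor (u**2 + u/4 - 8/9): discriminant 521/144, real irrational roots -1/8 + (1/24)*sqrt(521) and -1/8 - (1/24)*sqrt(521); poles of order 1, moduli -1/8 + (1/24)*sqrt(521) and 1/8 + (1/24)*sqrt(521).
The radius of convergence is the smallest modulus among the singular points: 4/5.

The radius of convergence is 4/5.


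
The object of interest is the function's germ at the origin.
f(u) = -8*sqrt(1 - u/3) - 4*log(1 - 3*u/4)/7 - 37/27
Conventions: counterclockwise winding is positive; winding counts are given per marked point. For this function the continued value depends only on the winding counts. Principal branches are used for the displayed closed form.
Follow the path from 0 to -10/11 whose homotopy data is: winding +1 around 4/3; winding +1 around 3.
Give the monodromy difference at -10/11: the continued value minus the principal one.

Continued minus principal equals ((16/33)*sqrt(1419)) - ((8/7)*pi)*i.

The rational part is single-valued and drops out of the difference; each branch term changes only by its own monodromy.
(-4/7)*log(1 - u/(4/3)): each positive loop around 4/3 adds 2*pi*i to the log, so winding +1 contributes (-4/7)*(1)*2*pi*i = -(8/7)*pi*i.
(-8)*sqrt(1 - u/(3)): winding +1 is odd, the square root flips sign, contributing -2*(-8)*sqrt(1 - (-10/11)/(3)) = -2*(-8)*sqrt(43/33) = (16/33)*sqrt(1419).
Summing the contributions at u = -10/11 gives ((16/33)*sqrt(1419)) - ((8/7)*pi)*i.


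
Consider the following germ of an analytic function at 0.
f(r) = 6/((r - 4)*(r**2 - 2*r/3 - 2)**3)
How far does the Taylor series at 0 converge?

The radius of convergence is -1/3 + (1/3)*sqrt(19).

Denominator factor (r - 4): pole of order 1 at 4, modulus 4.
Denominator factor (r**2 - 2*r/3 - 2)^3: discriminant 76/9, real irrational roots 1/3 + (1/3)*sqrt(19) and 1/3 - (1/3)*sqrt(19); poles of order 3, moduli 1/3 + (1/3)*sqrt(19) and -1/3 + (1/3)*sqrt(19).
The radius of convergence is the smallest modulus among the singular points: -1/3 + (1/3)*sqrt(19).


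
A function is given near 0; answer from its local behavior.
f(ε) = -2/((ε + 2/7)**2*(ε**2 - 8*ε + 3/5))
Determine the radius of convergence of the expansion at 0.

Denominator factor (ε + 2/7)^2: pole of order 2 at -2/7, modulus 2/7.
Denominator factor (ε**2 - 8*ε + 3/5): discriminant 308/5, real irrational roots 4 + (1/5)*sqrt(385) and 4 - (1/5)*sqrt(385); poles of order 1, moduli 4 + (1/5)*sqrt(385) and 4 - (1/5)*sqrt(385).
The radius of convergence is the smallest modulus among the singular points: 4 - (1/5)*sqrt(385).

The radius of convergence is 4 - (1/5)*sqrt(385).


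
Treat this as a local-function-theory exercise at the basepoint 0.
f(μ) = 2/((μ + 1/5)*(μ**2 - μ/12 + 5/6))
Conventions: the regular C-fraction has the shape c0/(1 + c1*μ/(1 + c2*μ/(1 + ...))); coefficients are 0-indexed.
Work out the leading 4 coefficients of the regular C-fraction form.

Taylor coefficients (expand at 0): a_0 = 12, a_1 = -294/5, a_2 = 6993/25, a_3 = -350367/250.
c0 = a_0 = 12. Peel one level at a time: if S = 1 + c*μ/S' with S'(0) = 1, then c is the μ-coefficient of S and S' = c*μ/(S - 1).
S_1 = c0/f = 1 + (49/10)*μ + (7/10)*μ^2 + ...; c1 = 49/10.
S_2 = c1*μ/(S_1 - 1) = 1 + (-1/7)*μ + (-59/49)*μ^2 + ...; c2 = -1/7.
S_3 = c2*μ/(S_2 - 1) = 1 + (-59/7)*μ + ...; c3 = -59/7.

The regular C-fraction coefficients are [12, 49/10, -1/7, -59/7].


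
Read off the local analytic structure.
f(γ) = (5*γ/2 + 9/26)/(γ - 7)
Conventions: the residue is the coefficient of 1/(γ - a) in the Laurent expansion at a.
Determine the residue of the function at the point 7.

At the order-1 pole 7 set g(γ) = (γ - (7))*f(γ) = 5*γ/2 + 9/26.
Simple pole: residue = g(a) at a = 7, which is 232/13.

The residue is 232/13.


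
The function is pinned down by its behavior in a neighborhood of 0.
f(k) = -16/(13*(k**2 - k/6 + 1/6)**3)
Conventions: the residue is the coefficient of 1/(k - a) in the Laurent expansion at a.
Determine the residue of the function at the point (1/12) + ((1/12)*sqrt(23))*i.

The residue is ((746496/158171)*sqrt(23))*i.

The factor k**2 - k/6 + 1/6 splits as (k - a)(k - a') with a = (1/12) + ((1/12)*sqrt(23))*i, a' = (1/12) - ((1/12)*sqrt(23))*i. At the order-3 pole a set g(k) = (k - a)^3*f(k) = [-16/13] / (k - a')^3.
Order-3 pole: residue = g''(a)/2; g''((1/12) + ((1/12)*sqrt(23))*i) = ((1492992/158171)*sqrt(23))*i, so the residue is ((746496/158171)*sqrt(23))*i.


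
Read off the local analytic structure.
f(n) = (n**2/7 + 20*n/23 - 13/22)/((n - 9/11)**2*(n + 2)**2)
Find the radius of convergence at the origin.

The radius of convergence is 9/11.

Denominator factor (n - 9/11)^2: pole of order 2 at 9/11, modulus 9/11.
Denominator factor (n + 2)^2: pole of order 2 at -2, modulus 2.
The radius of convergence is the smallest modulus among the singular points: 9/11.


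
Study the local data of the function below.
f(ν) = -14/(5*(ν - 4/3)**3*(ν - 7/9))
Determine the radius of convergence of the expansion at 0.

The radius of convergence is 7/9.

Denominator factor (ν - 4/3)^3: pole of order 3 at 4/3, modulus 4/3.
Denominator factor (ν - 7/9): pole of order 1 at 7/9, modulus 7/9.
The radius of convergence is the smallest modulus among the singular points: 7/9.


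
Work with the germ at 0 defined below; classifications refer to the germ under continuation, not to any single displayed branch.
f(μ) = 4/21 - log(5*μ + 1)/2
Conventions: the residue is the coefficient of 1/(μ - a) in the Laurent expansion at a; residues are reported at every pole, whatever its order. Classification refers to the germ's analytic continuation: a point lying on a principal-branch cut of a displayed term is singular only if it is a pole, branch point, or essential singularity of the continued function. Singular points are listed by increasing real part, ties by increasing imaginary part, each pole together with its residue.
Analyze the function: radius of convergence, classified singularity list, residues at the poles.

Branch term (-1/2)*log(1 - μ/(-1/5)): its argument vanishes at μ = -1/5, a logarithmic branch point, modulus 1/5.
The radius of convergence is the smallest modulus among the singular points: 1/5.

Radius of convergence at 0: 1/5.
At -1/5: a logarithmic branch point.


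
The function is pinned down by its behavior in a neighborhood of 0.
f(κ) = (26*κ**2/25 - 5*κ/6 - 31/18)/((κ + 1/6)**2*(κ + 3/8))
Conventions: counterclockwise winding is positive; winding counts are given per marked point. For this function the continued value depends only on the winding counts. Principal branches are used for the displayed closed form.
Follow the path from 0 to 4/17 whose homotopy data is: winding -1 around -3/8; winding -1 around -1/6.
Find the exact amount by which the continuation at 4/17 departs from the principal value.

Continued minus principal equals 0.

The function is rational, hence single-valued: continuing it around any pole returns the same value, so the difference is 0.


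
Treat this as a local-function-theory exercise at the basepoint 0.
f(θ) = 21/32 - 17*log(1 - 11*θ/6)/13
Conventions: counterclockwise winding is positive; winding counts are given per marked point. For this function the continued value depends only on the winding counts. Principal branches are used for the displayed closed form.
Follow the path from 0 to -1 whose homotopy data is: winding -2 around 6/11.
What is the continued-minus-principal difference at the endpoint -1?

Continued minus principal equals (68/13)*pi*i.

The rational part is single-valued and drops out of the difference; each branch term changes only by its own monodromy.
(-17/13)*log(1 - θ/(6/11)): each positive loop around 6/11 adds 2*pi*i to the log, so winding -2 contributes (-17/13)*(-2)*2*pi*i = (68/13)*pi*i.
Summing the contributions at θ = -1 gives (68/13)*pi*i.


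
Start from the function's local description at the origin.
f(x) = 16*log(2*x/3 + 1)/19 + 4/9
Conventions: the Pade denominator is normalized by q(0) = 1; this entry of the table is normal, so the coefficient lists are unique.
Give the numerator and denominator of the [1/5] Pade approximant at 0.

Taylor coefficients needed (expand at 0): a_0 = 4/9, a_1 = 32/57, a_2 = -32/171, a_3 = 128/1539, a_4 = -64/1539, a_5 = 512/23085, a_6 = -512/41553.
Write the denominator as Q(x) = 1 + q1*x + q2*x^2 + q3*x^3 + q4*x^4 + q5*x^5. Requiring Q*f - P = O(x^7) with deg P <= 1 kills the coefficients of x^2..x^6 in Q*f:
  x^2: a_2 + q1*a_1 + q2*a_0 = 0, i.e. -32/171 + (32/57)*q1 + (4/9)*q2 = 0.
  x^3: a_3 + q1*a_2 + q2*a_1 + q3*a_0 = 0, i.e. 128/1539 + (-32/171)*q1 + (32/57)*q2 + (4/9)*q3 = 0.
  x^4: a_4 + q1*a_3 + q2*a_2 + q3*a_1 + q4*a_0 = 0, i.e. -64/1539 + (128/1539)*q1 + (-32/171)*q2 + (32/57)*q3 + (4/9)*q4 = 0.
  x^5: a_5 + q1*a_4 + q2*a_3 + q3*a_2 + q4*a_1 + q5*a_0 = 0, i.e. 512/23085 + (-64/1539)*q1 + (128/1539)*q2 + (-32/171)*q3 + (32/57)*q4 + (4/9)*q5 = 0.
  x^6: a_6 + q1*a_5 + q2*a_4 + q3*a_3 + q4*a_2 + q5*a_1 = 0, i.e. -512/41553 + (512/23085)*q1 + (-64/1539)*q2 + (128/1539)*q3 + (-32/171)*q4 + (32/57)*q5 = 0.
Solving this linear system: q1 = 73432979/202640679, q2 = -2478352/67546893, q3 = 2389736/202640679, q4 = -8374288/1823766111, q5 = 14919184/9118830555.
The numerator is Q*f truncated at degree 1: P0 = a_0 = 4/9; P1 = a_1 + q1*a_0 = 25034411588/34651556109.

The Pade approximant has numerator coefficients [4/9, 25034411588/34651556109]; denominator coefficients [1, 73432979/202640679, -2478352/67546893, 2389736/202640679, -8374288/1823766111, 14919184/9118830555].


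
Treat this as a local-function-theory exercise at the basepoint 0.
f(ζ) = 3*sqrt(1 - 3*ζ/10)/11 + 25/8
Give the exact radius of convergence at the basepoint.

Branch term (3/11)*sqrt(1 - ζ/(10/3)): its argument vanishes at ζ = 10/3, a square-root branch point, modulus 10/3.
The radius of convergence is the smallest modulus among the singular points: 10/3.

The radius of convergence is 10/3.


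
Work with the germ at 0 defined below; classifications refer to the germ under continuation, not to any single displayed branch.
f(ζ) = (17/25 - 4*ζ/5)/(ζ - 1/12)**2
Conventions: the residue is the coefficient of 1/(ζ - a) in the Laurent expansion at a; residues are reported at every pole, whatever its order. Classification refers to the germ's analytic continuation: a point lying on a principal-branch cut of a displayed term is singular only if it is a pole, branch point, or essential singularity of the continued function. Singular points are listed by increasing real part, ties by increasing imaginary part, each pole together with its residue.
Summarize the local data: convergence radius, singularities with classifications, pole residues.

Radius of convergence at 0: 1/12.
At 1/12: a pole of order 2; residue -4/5.

Denominator factor (ζ - 1/12)^2: pole of order 2 at 1/12, modulus 1/12.
The radius of convergence is the smallest modulus among the singular points: 1/12.
At the order-2 pole 1/12 set g(ζ) = (ζ - (1/12))^2*f(ζ) = 17/25 - 4*ζ/5.
Order-2 pole: residue = g'(a); g'(1/12) = -4/5, so the residue is -4/5.


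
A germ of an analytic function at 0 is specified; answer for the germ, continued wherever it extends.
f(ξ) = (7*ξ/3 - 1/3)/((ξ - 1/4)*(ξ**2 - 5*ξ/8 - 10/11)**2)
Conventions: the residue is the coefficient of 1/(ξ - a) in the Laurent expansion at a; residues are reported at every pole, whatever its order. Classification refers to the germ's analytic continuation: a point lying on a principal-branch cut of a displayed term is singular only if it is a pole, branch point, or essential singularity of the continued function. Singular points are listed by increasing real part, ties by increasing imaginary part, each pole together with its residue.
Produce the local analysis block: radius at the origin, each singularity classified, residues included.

Denominator factor (ξ - 1/4): pole of order 1 at 1/4, modulus 1/4.
Denominator factor (ξ**2 - 5*ξ/8 - 10/11)^2: discriminant 2835/704, real irrational roots 5/16 + (9/176)*sqrt(385) and 5/16 - (9/176)*sqrt(385); poles of order 2, moduli 5/16 + (9/176)*sqrt(385) and -5/16 + (9/176)*sqrt(385).
The radius of convergence is the smallest modulus among the singular points: 1/4.
The factor ξ**2 - 5*ξ/8 - 10/11 splits as (ξ - a)(ξ - a') with a = 5/16 - (9/176)*sqrt(385), a' = 5/16 + (9/176)*sqrt(385). At the order-2 pole a set g(ξ) = (ξ - a)^2*f(ξ) = [(7*ξ/3 - 1/3)/(ξ - 1/4)] / (ξ - a')^2.
Order-2 pole: residue = g'(a); g'(5/16 - (9/176)*sqrt(385)) = -15488/124609 + (9627837824/333836856675)*sqrt(385), so the residue is -15488/124609 + (9627837824/333836856675)*sqrt(385).
At the order-1 pole 1/4 set g(ξ) = (ξ - (1/4))*f(ξ) = (7*ξ/3 - 1/3)/(ξ**2 - 5*ξ/8 - 10/11)**2.
Simple pole: residue = g(a) at a = 1/4, which is 30976/124609.
The factor ξ**2 - 5*ξ/8 - 10/11 splits as (ξ - a)(ξ - a') with a = 5/16 + (9/176)*sqrt(385), a' = 5/16 - (9/176)*sqrt(385). At the order-2 pole a set g(ξ) = (ξ - a)^2*f(ξ) = [(7*ξ/3 - 1/3)/(ξ - 1/4)] / (ξ - a')^2.
Order-2 pole: residue = g'(a); g'(5/16 + (9/176)*sqrt(385)) = -15488/124609 - (9627837824/333836856675)*sqrt(385), so the residue is -15488/124609 - (9627837824/333836856675)*sqrt(385).
List the singular points by increasing real part (a conjugate pair: the negative imaginary part first).

Radius of convergence at 0: 1/4.
At 5/16 - (9/176)*sqrt(385): a pole of order 2; residue -15488/124609 + (9627837824/333836856675)*sqrt(385).
At 1/4: a pole of order 1; residue 30976/124609.
At 5/16 + (9/176)*sqrt(385): a pole of order 2; residue -15488/124609 - (9627837824/333836856675)*sqrt(385).


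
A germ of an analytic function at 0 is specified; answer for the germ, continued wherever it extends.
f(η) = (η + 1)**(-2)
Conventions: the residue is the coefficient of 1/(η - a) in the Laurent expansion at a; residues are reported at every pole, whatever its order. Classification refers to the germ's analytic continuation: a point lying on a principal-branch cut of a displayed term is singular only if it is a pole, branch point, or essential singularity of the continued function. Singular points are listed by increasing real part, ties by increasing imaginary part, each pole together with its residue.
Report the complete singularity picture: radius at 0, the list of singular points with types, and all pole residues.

Radius of convergence at 0: 1.
At -1: a pole of order 2; residue 0.

Denominator factor (η + 1)^2: pole of order 2 at -1, modulus 1.
The radius of convergence is the smallest modulus among the singular points: 1.
At the order-2 pole -1 set g(η) = (η - (-1))^2*f(η) = 1.
Order-2 pole: residue = g'(a); g'(-1) = 0, so the residue is 0.


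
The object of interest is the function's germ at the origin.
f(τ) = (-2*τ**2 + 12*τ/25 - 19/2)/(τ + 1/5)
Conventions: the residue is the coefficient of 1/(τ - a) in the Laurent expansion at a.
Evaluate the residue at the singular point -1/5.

The residue is -2419/250.

At the order-1 pole -1/5 set g(τ) = (τ - (-1/5))*f(τ) = -2*τ**2 + 12*τ/25 - 19/2.
Simple pole: residue = g(a) at a = -1/5, which is -2419/250.


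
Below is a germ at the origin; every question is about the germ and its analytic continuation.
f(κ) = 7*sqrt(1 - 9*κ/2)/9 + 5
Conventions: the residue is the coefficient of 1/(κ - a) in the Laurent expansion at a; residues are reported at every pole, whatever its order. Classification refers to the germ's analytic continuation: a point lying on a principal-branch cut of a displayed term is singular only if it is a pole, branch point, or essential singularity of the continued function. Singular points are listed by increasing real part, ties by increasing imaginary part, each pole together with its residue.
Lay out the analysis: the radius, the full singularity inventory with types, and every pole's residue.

Branch term (7/9)*sqrt(1 - κ/(2/9)): its argument vanishes at κ = 2/9, a square-root branch point, modulus 2/9.
The radius of convergence is the smallest modulus among the singular points: 2/9.

Radius of convergence at 0: 2/9.
At 2/9: an algebraic (square-root) branch point.


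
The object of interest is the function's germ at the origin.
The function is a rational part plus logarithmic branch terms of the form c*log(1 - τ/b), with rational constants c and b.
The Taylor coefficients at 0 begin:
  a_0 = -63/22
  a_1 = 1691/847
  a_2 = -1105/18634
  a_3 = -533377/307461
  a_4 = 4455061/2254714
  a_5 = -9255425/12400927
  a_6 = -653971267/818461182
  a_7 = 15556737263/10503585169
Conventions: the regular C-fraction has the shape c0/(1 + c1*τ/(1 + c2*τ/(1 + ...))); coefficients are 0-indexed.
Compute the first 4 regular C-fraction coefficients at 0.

Taylor coefficients (read off): a_0 = -63/22, a_1 = 1691/847, a_2 = -1105/18634, a_3 = -533377/307461.
c0 = a_0 = -63/22. Peel one level at a time: if S = 1 + c*τ/S' with S'(0) = 1, then c is the τ-coefficient of S and S' = c*τ/(S - 1).
S_1 = c0/f = 1 + (3382/4851)*τ + (10950619/23532201)*τ^2 + ...; c1 = 3382/4851.
S_2 = c1*τ/(S_1 - 1) = 1 + (-10950619/16406082)*τ + (328311373/377451492)*τ^2 + ...; c2 = -10950619/16406082.
S_3 = c2*τ/(S_2 - 1) = 1 + (48261771831/37034993458)*τ + ...; c3 = 48261771831/37034993458.

The regular C-fraction coefficients are [-63/22, 3382/4851, -10950619/16406082, 48261771831/37034993458].


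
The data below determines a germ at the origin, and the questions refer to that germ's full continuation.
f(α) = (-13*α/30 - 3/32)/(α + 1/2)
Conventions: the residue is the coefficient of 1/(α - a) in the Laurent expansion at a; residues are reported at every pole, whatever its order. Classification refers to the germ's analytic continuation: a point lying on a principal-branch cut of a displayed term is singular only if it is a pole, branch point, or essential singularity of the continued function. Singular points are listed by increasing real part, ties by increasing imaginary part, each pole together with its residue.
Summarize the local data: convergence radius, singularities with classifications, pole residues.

Radius of convergence at 0: 1/2.
At -1/2: a pole of order 1; residue 59/480.

Denominator factor (α + 1/2): pole of order 1 at -1/2, modulus 1/2.
The radius of convergence is the smallest modulus among the singular points: 1/2.
At the order-1 pole -1/2 set g(α) = (α - (-1/2))*f(α) = -13*α/30 - 3/32.
Simple pole: residue = g(a) at a = -1/2, which is 59/480.


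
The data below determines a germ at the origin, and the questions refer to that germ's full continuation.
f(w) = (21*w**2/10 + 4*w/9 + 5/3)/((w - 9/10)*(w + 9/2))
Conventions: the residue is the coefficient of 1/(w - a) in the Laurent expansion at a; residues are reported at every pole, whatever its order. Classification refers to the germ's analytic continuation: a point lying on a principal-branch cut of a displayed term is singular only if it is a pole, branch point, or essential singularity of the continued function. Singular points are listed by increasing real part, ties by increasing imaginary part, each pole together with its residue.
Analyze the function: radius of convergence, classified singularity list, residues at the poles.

Denominator factor (w - 9/10): pole of order 1 at 9/10, modulus 9/10.
Denominator factor (w + 9/2): pole of order 1 at -9/2, modulus 9/2.
The radius of convergence is the smallest modulus among the singular points: 9/10.
At the order-1 pole -9/2 set g(w) = (w - (-9/2))*f(w) = (21*w**2/10 + 4*w/9 + 5/3)/(w - 9/10).
Simple pole: residue = g(a) at a = -9/2, which is -5063/648.
At the order-1 pole 9/10 set g(w) = (w - (9/10))*f(w) = (21*w**2/10 + 4*w/9 + 5/3)/(w + 9/2).
Simple pole: residue = g(a) at a = 9/10, which is 11303/16200.
List the singular points by increasing real part (a conjugate pair: the negative imaginary part first).

Radius of convergence at 0: 9/10.
At -9/2: a pole of order 1; residue -5063/648.
At 9/10: a pole of order 1; residue 11303/16200.


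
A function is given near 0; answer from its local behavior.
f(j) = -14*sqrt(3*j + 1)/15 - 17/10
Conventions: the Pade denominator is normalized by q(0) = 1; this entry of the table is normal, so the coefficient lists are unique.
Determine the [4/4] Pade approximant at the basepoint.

Taylor coefficients needed (expand at 0): a_0 = -79/30, a_1 = -7/5, a_2 = 21/20, a_3 = -63/40, a_4 = 189/64, a_5 = -3969/640, a_6 = 35721/2560, a_7 = -168399/5120, a_8 = 6567561/81920.
Write the denominator as Q(j) = 1 + q1*j + q2*j^2 + q3*j^3 + q4*j^4. Requiring Q*f - P = O(j^9) with deg P <= 4 kills the coefficients of j^5..j^8 in Q*f:
  j^5: a_5 + q1*a_4 + q2*a_3 + q3*a_2 + q4*a_1 = 0, i.e. -3969/640 + (189/64)*q1 + (-63/40)*q2 + (21/20)*q3 + (-7/5)*q4 = 0.
  j^6: a_6 + q1*a_5 + q2*a_4 + q3*a_3 + q4*a_2 = 0, i.e. 35721/2560 + (-3969/640)*q1 + (189/64)*q2 + (-63/40)*q3 + (21/20)*q4 = 0.
  j^7: a_7 + q1*a_6 + q2*a_5 + q3*a_4 + q4*a_3 = 0, i.e. -168399/5120 + (35721/2560)*q1 + (-3969/640)*q2 + (189/64)*q3 + (-63/40)*q4 = 0.
  j^8: a_8 + q1*a_7 + q2*a_6 + q3*a_5 + q4*a_4 = 0, i.e. 6567561/81920 + (-168399/5120)*q1 + (35721/2560)*q2 + (-3969/640)*q3 + (189/64)*q4 = 0.
Solving this linear system: q1 = 21/4, q2 = 135/16, q3 = 135/32, q4 = 81/256.
The numerator is Q*f truncated at degree 4: P0 = a_0 = -79/30; P1 = a_1 + q1*a_0 = -609/40; P2 = a_2 + q1*a_1 + q2*a_0 = -4563/160; P3 = a_3 + q1*a_2 + q2*a_1 + q3*a_0 = -1215/64; P4 = a_4 + q1*a_3 + q2*a_2 + q3*a_1 + q4*a_0 = -8181/2560.

The Pade approximant has numerator coefficients [-79/30, -609/40, -4563/160, -1215/64, -8181/2560]; denominator coefficients [1, 21/4, 135/16, 135/32, 81/256].


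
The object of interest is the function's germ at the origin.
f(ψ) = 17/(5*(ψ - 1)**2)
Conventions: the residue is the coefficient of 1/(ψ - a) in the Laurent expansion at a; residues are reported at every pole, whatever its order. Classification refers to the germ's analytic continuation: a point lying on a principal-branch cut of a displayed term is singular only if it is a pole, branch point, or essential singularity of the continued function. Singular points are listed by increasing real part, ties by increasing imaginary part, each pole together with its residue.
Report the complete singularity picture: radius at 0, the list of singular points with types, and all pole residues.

Radius of convergence at 0: 1.
At 1: a pole of order 2; residue 0.

Denominator factor (ψ - 1)^2: pole of order 2 at 1, modulus 1.
The radius of convergence is the smallest modulus among the singular points: 1.
At the order-2 pole 1 set g(ψ) = (ψ - (1))^2*f(ψ) = 17/5.
Order-2 pole: residue = g'(a); g'(1) = 0, so the residue is 0.


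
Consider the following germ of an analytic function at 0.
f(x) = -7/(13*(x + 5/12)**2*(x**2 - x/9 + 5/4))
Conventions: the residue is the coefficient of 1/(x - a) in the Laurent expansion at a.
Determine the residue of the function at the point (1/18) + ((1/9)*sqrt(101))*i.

The factor x**2 - x/9 + 5/4 splits as (x - a)(x - a') with a = (1/18) + ((1/9)*sqrt(101))*i, a' = (1/18) - ((1/9)*sqrt(101))*i. At the order-1 pole a set g(x) = (x - a)*f(x) = [-7/(13*(x + 5/12)**2)] / (x - a').
Simple pole: residue = g(a) at a = (1/18) + ((1/9)*sqrt(101))*i, which is (616896/5241925) - ((6019272/529434425)*sqrt(101))*i.

The residue is (616896/5241925) - ((6019272/529434425)*sqrt(101))*i.


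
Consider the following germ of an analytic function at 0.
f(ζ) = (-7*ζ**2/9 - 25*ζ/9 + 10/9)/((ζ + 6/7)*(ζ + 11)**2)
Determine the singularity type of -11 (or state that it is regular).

The point is a pole of order 2.

The denominator factor ζ + 11 vanishes at -11 and appears to the power 2; the numerator there equals -562/9, nonzero, and no other factor vanishes.
Hence a pole whose order is the multiplicity, 2.


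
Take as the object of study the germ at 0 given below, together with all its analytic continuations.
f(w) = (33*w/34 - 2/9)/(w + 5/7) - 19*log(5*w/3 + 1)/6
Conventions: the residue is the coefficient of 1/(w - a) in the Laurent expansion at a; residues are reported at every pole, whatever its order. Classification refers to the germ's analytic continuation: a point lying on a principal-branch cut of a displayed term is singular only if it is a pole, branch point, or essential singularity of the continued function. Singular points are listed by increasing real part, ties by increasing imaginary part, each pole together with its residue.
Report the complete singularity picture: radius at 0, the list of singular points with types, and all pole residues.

Denominator factor (w + 5/7): pole of order 1 at -5/7, modulus 5/7.
Branch term (-19/6)*log(1 - w/(-3/5)): its argument vanishes at w = -3/5, a logarithmic branch point, modulus 3/5.
The radius of convergence is the smallest modulus among the singular points: 3/5.
The branch term is analytic at -5/7 and contributes nothing to the residue; only the rational part matters.
At the order-1 pole -5/7 set g(w) = (w - (-5/7))*(rational part) = 33*w/34 - 2/9.
Simple pole: residue = g(a) at a = -5/7, which is -1961/2142.
List the singular points by increasing real part (a conjugate pair: the negative imaginary part first).

Radius of convergence at 0: 3/5.
At -5/7: a pole of order 1; residue -1961/2142.
At -3/5: a logarithmic branch point.


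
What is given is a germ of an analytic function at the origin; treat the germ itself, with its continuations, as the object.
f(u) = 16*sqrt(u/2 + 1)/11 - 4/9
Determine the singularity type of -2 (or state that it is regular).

The term (16/11)*sqrt(1 - u/(-2)) has argument 1 - -2/(-2) = 0 at -2: a square-root (algebraic, two-sheeted) branch point; the remaining terms are analytic or single-valued there.

The point is an algebraic (square-root) branch point.


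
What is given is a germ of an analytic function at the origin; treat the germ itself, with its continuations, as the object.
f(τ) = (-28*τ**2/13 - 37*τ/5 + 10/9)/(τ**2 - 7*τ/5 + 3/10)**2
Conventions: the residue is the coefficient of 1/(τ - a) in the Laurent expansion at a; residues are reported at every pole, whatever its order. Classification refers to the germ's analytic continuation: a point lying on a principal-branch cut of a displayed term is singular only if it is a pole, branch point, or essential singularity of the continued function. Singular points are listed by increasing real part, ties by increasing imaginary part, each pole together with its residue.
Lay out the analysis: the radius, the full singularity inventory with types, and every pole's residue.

Radius of convergence at 0: 7/10 - (1/10)*sqrt(19).
At 7/10 - (1/10)*sqrt(19): a pole of order 2; residue -(137915/42237)*sqrt(19).
At 7/10 + (1/10)*sqrt(19): a pole of order 2; residue (137915/42237)*sqrt(19).

Denominator factor (τ**2 - 7*τ/5 + 3/10)^2: discriminant 19/25, real irrational roots 7/10 + (1/10)*sqrt(19) and 7/10 - (1/10)*sqrt(19); poles of order 2, moduli 7/10 + (1/10)*sqrt(19) and 7/10 - (1/10)*sqrt(19).
The radius of convergence is the smallest modulus among the singular points: 7/10 - (1/10)*sqrt(19).
The factor τ**2 - 7*τ/5 + 3/10 splits as (τ - a)(τ - a') with a = 7/10 - (1/10)*sqrt(19), a' = 7/10 + (1/10)*sqrt(19). At the order-2 pole a set g(τ) = (τ - a)^2*f(τ) = [-28*τ**2/13 - 37*τ/5 + 10/9] / (τ - a')^2.
Order-2 pole: residue = g'(a); g'(7/10 - (1/10)*sqrt(19)) = -(137915/42237)*sqrt(19), so the residue is -(137915/42237)*sqrt(19).
The factor τ**2 - 7*τ/5 + 3/10 splits as (τ - a)(τ - a') with a = 7/10 + (1/10)*sqrt(19), a' = 7/10 - (1/10)*sqrt(19). At the order-2 pole a set g(τ) = (τ - a)^2*f(τ) = [-28*τ**2/13 - 37*τ/5 + 10/9] / (τ - a')^2.
Order-2 pole: residue = g'(a); g'(7/10 + (1/10)*sqrt(19)) = (137915/42237)*sqrt(19), so the residue is (137915/42237)*sqrt(19).
List the singular points by increasing real part (a conjugate pair: the negative imaginary part first).


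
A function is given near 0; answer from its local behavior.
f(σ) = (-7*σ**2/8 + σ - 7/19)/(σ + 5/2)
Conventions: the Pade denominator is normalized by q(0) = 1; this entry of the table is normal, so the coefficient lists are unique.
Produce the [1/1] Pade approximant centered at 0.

Taylor coefficients needed (expand at 0): a_0 = -14/95, a_1 = 218/475, a_2 = -5069/9500.
Write the denominator as Q(σ) = 1 + q1*σ. Requiring Q*f - P = O(σ^3) with deg P <= 1 kills the coefficients of σ^2..σ^2 in Q*f:
  σ^2: a_2 + q1*a_1 = 0, i.e. -5069/9500 + (218/475)*q1 = 0.
Solving this linear system: q1 = 5069/4360.
The numerator is Q*f truncated at degree 1: P0 = a_0 = -14/95; P1 = a_1 + q1*a_0 = 627/2180.

The Pade approximant has numerator coefficients [-14/95, 627/2180]; denominator coefficients [1, 5069/4360].


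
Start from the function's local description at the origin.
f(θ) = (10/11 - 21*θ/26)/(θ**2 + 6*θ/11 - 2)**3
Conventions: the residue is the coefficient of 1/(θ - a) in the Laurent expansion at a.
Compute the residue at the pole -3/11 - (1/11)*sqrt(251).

The factor θ**2 + 6*θ/11 - 2 splits as (θ - a)(θ - a') with a = -3/11 - (1/11)*sqrt(251), a' = -3/11 + (1/11)*sqrt(251). At the order-3 pole a set g(θ) = (θ - a)^3*f(θ) = [10/11 - 21*θ/26] / (θ - a')^3.
Order-3 pole: residue = g''(a)/2; g''(-3/11 - (1/11)*sqrt(251)) = -(14187129/3289156208)*sqrt(251), so the residue is -(14187129/6578312416)*sqrt(251).

The residue is -(14187129/6578312416)*sqrt(251).


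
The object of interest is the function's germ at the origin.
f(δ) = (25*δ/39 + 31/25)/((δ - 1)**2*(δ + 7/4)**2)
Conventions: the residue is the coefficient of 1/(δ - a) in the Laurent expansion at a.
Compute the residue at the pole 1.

The residue is -41584/432575.

At the order-2 pole 1 set g(δ) = (δ - (1))^2*f(δ) = (25*δ/39 + 31/25)/(δ + 7/4)**2.
Order-2 pole: residue = g'(a); g'(1) = -41584/432575, so the residue is -41584/432575.


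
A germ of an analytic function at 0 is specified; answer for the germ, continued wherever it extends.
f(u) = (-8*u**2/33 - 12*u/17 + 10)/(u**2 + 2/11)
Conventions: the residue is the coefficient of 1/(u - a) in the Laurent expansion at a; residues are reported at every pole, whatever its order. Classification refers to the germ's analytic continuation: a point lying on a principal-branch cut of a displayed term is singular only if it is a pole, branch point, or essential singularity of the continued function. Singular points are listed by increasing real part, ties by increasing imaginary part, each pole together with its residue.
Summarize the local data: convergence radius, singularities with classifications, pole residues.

Denominator factor (u**2 + 2/11): discriminant -8/11, complex-conjugate roots ((1/11)*sqrt(22))*i and -((1/11)*sqrt(22))*i; poles of order 1, moduli (1/11)*sqrt(22) and (1/11)*sqrt(22).
The radius of convergence is the smallest modulus among the singular points: (1/11)*sqrt(22).
The factor u**2 + 2/11 splits as (u - a)(u - a') with a = -((1/11)*sqrt(22))*i, a' = ((1/11)*sqrt(22))*i. At the order-1 pole a set g(u) = (u - a)*f(u) = [-8*u**2/33 - 12*u/17 + 10] / (u - a').
Simple pole: residue = g(a) at a = -((1/11)*sqrt(22))*i, which is (-6/17) + ((1823/726)*sqrt(22))*i.
The factor u**2 + 2/11 splits as (u - a)(u - a') with a = ((1/11)*sqrt(22))*i, a' = -((1/11)*sqrt(22))*i. At the order-1 pole a set g(u) = (u - a)*f(u) = [-8*u**2/33 - 12*u/17 + 10] / (u - a').
Simple pole: residue = g(a) at a = ((1/11)*sqrt(22))*i, which is (-6/17) - ((1823/726)*sqrt(22))*i.
List the singular points by increasing real part (a conjugate pair: the negative imaginary part first).

Radius of convergence at 0: (1/11)*sqrt(22).
At -((1/11)*sqrt(22))*i: a pole of order 1; residue (-6/17) + ((1823/726)*sqrt(22))*i.
At ((1/11)*sqrt(22))*i: a pole of order 1; residue (-6/17) - ((1823/726)*sqrt(22))*i.


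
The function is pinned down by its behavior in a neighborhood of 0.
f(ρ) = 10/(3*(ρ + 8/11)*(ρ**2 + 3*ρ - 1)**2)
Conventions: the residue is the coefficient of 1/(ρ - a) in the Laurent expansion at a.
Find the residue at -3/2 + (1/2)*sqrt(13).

The residue is -73205/309123 - (2071025/52241787)*sqrt(13).

The factor ρ**2 + 3*ρ - 1 splits as (ρ - a)(ρ - a') with a = -3/2 + (1/2)*sqrt(13), a' = -3/2 - (1/2)*sqrt(13). At the order-2 pole a set g(ρ) = (ρ - a)^2*f(ρ) = [10/(3*(ρ + 8/11))] / (ρ - a')^2.
Order-2 pole: residue = g'(a); g'(-3/2 + (1/2)*sqrt(13)) = -73205/309123 - (2071025/52241787)*sqrt(13), so the residue is -73205/309123 - (2071025/52241787)*sqrt(13).


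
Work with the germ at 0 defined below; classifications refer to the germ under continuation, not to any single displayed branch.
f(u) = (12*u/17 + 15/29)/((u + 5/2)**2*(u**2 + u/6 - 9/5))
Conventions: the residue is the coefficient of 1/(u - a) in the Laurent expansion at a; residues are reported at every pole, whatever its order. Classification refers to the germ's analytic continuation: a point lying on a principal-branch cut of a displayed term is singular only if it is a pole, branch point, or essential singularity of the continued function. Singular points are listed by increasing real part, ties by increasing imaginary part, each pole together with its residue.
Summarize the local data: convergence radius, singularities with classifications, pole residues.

Radius of convergence at 0: -1/12 + (1/60)*sqrt(6505).
At -5/2: a pole of order 2; residue -48690/248897.
At -1/12 - (1/60)*sqrt(6505): a pole of order 1; residue 24345/248897 + (7079445/9390634913)*sqrt(6505).
At -1/12 + (1/60)*sqrt(6505): a pole of order 1; residue 24345/248897 - (7079445/9390634913)*sqrt(6505).

Denominator factor (u**2 + u/6 - 9/5): discriminant 1301/180, real irrational roots -1/12 + (1/60)*sqrt(6505) and -1/12 - (1/60)*sqrt(6505); poles of order 1, moduli -1/12 + (1/60)*sqrt(6505) and 1/12 + (1/60)*sqrt(6505).
Denominator factor (u + 5/2)^2: pole of order 2 at -5/2, modulus 5/2.
The radius of convergence is the smallest modulus among the singular points: -1/12 + (1/60)*sqrt(6505).
At the order-2 pole -5/2 set g(u) = (u - (-5/2))^2*f(u) = (12*u/17 + 15/29)/(u**2 + u/6 - 9/5).
Order-2 pole: residue = g'(a); g'(-5/2) = -48690/248897, so the residue is -48690/248897.
The factor u**2 + u/6 - 9/5 splits as (u - a)(u - a') with a = -1/12 - (1/60)*sqrt(6505), a' = -1/12 + (1/60)*sqrt(6505). At the order-1 pole a set g(u) = (u - a)*f(u) = [(12*u/17 + 15/29)/(u + 5/2)**2] / (u - a').
Simple pole: residue = g(a) at a = -1/12 - (1/60)*sqrt(6505), which is 24345/248897 + (7079445/9390634913)*sqrt(6505).
The factor u**2 + u/6 - 9/5 splits as (u - a)(u - a') with a = -1/12 + (1/60)*sqrt(6505), a' = -1/12 - (1/60)*sqrt(6505). At the order-1 pole a set g(u) = (u - a)*f(u) = [(12*u/17 + 15/29)/(u + 5/2)**2] / (u - a').
Simple pole: residue = g(a) at a = -1/12 + (1/60)*sqrt(6505), which is 24345/248897 - (7079445/9390634913)*sqrt(6505).
List the singular points by increasing real part (a conjugate pair: the negative imaginary part first).


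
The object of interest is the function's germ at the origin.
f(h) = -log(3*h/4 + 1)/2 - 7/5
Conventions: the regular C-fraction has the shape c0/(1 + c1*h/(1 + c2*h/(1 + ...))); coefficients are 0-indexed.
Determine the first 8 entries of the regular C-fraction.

The regular C-fraction coefficients are [-7/5, -15/56, 9/14, 7/96, 29/96, 18/145, 291/1160, 783/5432].

Taylor coefficients (expand at 0): a_0 = -7/5, a_1 = -3/8, a_2 = 9/64, a_3 = -9/128, a_4 = 81/2048, a_5 = -243/10240, a_6 = 243/16384, a_7 = -2187/229376.
c0 = a_0 = -7/5. Peel one level at a time: if S = 1 + c*h/S' with S'(0) = 1, then c is the h-coefficient of S and S' = c*h/(S - 1).
S_1 = c0/f = 1 + (-15/56)*h + (135/784)*h^2 + ...; c1 = -15/56.
S_2 = c1*h/(S_1 - 1) = 1 + (9/14)*h + (-3/64)*h^2 + ...; c2 = 9/14.
S_3 = c2*h/(S_2 - 1) = 1 + (7/96)*h + (-203/9216)*h^2 + ...; c3 = 7/96.
S_4 = c3*h/(S_3 - 1) = 1 + (29/96)*h + (-3/80)*h^2 + ...; c4 = 29/96.
S_5 = c4*h/(S_4 - 1) = 1 + (18/145)*h + (-2619/84100)*h^2 + ...; c5 = 18/145.
S_6 = c5*h/(S_5 - 1) = 1 + (291/1160)*h + (-81/2240)*h^2 + ...; c6 = 291/1160.
S_7 = c6*h/(S_6 - 1) = 1 + (783/5432)*h + ...; c7 = 783/5432.


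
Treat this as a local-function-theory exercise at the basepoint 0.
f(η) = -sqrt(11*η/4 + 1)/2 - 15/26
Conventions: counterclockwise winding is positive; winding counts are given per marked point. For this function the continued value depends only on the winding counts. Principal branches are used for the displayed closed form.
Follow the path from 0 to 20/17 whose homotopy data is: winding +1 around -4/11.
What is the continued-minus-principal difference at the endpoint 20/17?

Continued minus principal equals (6/17)*sqrt(34).

The rational part is single-valued and drops out of the difference; each branch term changes only by its own monodromy.
(-1/2)*sqrt(1 - η/(-4/11)): winding +1 is odd, the square root flips sign, contributing -2*(-1/2)*sqrt(1 - (20/17)/(-4/11)) = -2*(-1/2)*sqrt(72/17) = (6/17)*sqrt(34).
Summing the contributions at η = 20/17 gives (6/17)*sqrt(34).
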